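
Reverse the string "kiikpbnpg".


Input: kiikpbnpg
Reading characters right to left:
  Position 8: 'g'
  Position 7: 'p'
  Position 6: 'n'
  Position 5: 'b'
  Position 4: 'p'
  Position 3: 'k'
  Position 2: 'i'
  Position 1: 'i'
  Position 0: 'k'
Reversed: gpnbpkiik

gpnbpkiik


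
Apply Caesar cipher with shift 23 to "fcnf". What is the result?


Caesar cipher: shift "fcnf" by 23
  'f' (pos 5) + 23 = pos 2 = 'c'
  'c' (pos 2) + 23 = pos 25 = 'z'
  'n' (pos 13) + 23 = pos 10 = 'k'
  'f' (pos 5) + 23 = pos 2 = 'c'
Result: czkc

czkc


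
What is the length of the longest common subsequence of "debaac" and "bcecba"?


LCS of "debaac" and "bcecba"
DP table:
           b    c    e    c    b    a
      0    0    0    0    0    0    0
  d   0    0    0    0    0    0    0
  e   0    0    0    1    1    1    1
  b   0    1    1    1    1    2    2
  a   0    1    1    1    1    2    3
  a   0    1    1    1    1    2    3
  c   0    1    2    2    2    2    3
LCS length = dp[6][6] = 3

3


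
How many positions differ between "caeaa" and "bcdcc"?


Comparing "caeaa" and "bcdcc" position by position:
  Position 0: 'c' vs 'b' => DIFFER
  Position 1: 'a' vs 'c' => DIFFER
  Position 2: 'e' vs 'd' => DIFFER
  Position 3: 'a' vs 'c' => DIFFER
  Position 4: 'a' vs 'c' => DIFFER
Positions that differ: 5

5


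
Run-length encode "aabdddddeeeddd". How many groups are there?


Input: aabdddddeeeddd
Scanning for consecutive runs:
  Group 1: 'a' x 2 (positions 0-1)
  Group 2: 'b' x 1 (positions 2-2)
  Group 3: 'd' x 5 (positions 3-7)
  Group 4: 'e' x 3 (positions 8-10)
  Group 5: 'd' x 3 (positions 11-13)
Total groups: 5

5


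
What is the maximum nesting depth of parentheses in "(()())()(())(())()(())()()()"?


Input: "(()())()(())(())()(())()()()"
Tracking depth:
  Position 0 '(': depth becomes 1
  Position 1 '(': depth becomes 2
  Position 2 ')': depth becomes 1
  Position 3 '(': depth becomes 2
  Position 4 ')': depth becomes 1
  Position 5 ')': depth becomes 0
  Position 6 '(': depth becomes 1
  Position 7 ')': depth becomes 0
  Position 8 '(': depth becomes 1
  Position 9 '(': depth becomes 2
  Position 10 ')': depth becomes 1
  Position 11 ')': depth becomes 0
  Position 12 '(': depth becomes 1
  Position 13 '(': depth becomes 2
  Position 14 ')': depth becomes 1
  Position 15 ')': depth becomes 0
  Position 16 '(': depth becomes 1
  Position 17 ')': depth becomes 0
  Position 18 '(': depth becomes 1
  Position 19 '(': depth becomes 2
  Position 20 ')': depth becomes 1
  Position 21 ')': depth becomes 0
  Position 22 '(': depth becomes 1
  Position 23 ')': depth becomes 0
  Position 24 '(': depth becomes 1
  Position 25 ')': depth becomes 0
  Position 26 '(': depth becomes 1
  Position 27 ')': depth becomes 0
Maximum depth reached: 2

2


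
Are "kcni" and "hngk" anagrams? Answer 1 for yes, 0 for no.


Strings: "kcni", "hngk"
Sorted first:  cikn
Sorted second: ghkn
Differ at position 0: 'c' vs 'g' => not anagrams

0


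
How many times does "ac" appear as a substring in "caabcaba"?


Searching for "ac" in "caabcaba"
Scanning each position:
  Position 0: "ca" => no
  Position 1: "aa" => no
  Position 2: "ab" => no
  Position 3: "bc" => no
  Position 4: "ca" => no
  Position 5: "ab" => no
  Position 6: "ba" => no
Total occurrences: 0

0


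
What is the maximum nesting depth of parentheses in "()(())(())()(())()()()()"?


Input: "()(())(())()(())()()()()"
Tracking depth:
  Position 0 '(': depth becomes 1
  Position 1 ')': depth becomes 0
  Position 2 '(': depth becomes 1
  Position 3 '(': depth becomes 2
  Position 4 ')': depth becomes 1
  Position 5 ')': depth becomes 0
  Position 6 '(': depth becomes 1
  Position 7 '(': depth becomes 2
  Position 8 ')': depth becomes 1
  Position 9 ')': depth becomes 0
  Position 10 '(': depth becomes 1
  Position 11 ')': depth becomes 0
  Position 12 '(': depth becomes 1
  Position 13 '(': depth becomes 2
  Position 14 ')': depth becomes 1
  Position 15 ')': depth becomes 0
  Position 16 '(': depth becomes 1
  Position 17 ')': depth becomes 0
  Position 18 '(': depth becomes 1
  Position 19 ')': depth becomes 0
  Position 20 '(': depth becomes 1
  Position 21 ')': depth becomes 0
  Position 22 '(': depth becomes 1
  Position 23 ')': depth becomes 0
Maximum depth reached: 2

2


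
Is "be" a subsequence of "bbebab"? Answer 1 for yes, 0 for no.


Check if "be" is a subsequence of "bbebab"
Greedy scan:
  Position 0 ('b'): matches sub[0] = 'b'
  Position 1 ('b'): no match needed
  Position 2 ('e'): matches sub[1] = 'e'
  Position 3 ('b'): no match needed
  Position 4 ('a'): no match needed
  Position 5 ('b'): no match needed
All 2 characters matched => is a subsequence

1


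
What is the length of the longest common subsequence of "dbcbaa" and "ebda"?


LCS of "dbcbaa" and "ebda"
DP table:
           e    b    d    a
      0    0    0    0    0
  d   0    0    0    1    1
  b   0    0    1    1    1
  c   0    0    1    1    1
  b   0    0    1    1    1
  a   0    0    1    1    2
  a   0    0    1    1    2
LCS length = dp[6][4] = 2

2


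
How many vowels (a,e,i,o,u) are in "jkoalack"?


Input: jkoalack
Checking each character:
  'j' at position 0: consonant
  'k' at position 1: consonant
  'o' at position 2: vowel (running total: 1)
  'a' at position 3: vowel (running total: 2)
  'l' at position 4: consonant
  'a' at position 5: vowel (running total: 3)
  'c' at position 6: consonant
  'k' at position 7: consonant
Total vowels: 3

3


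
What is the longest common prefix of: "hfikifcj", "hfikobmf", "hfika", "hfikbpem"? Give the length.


Words: hfikifcj, hfikobmf, hfika, hfikbpem
  Position 0: all 'h' => match
  Position 1: all 'f' => match
  Position 2: all 'i' => match
  Position 3: all 'k' => match
  Position 4: ('i', 'o', 'a', 'b') => mismatch, stop
LCP = "hfik" (length 4)

4


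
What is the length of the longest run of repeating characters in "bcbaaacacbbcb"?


Input: "bcbaaacacbbcb"
Scanning for longest run:
  Position 1 ('c'): new char, reset run to 1
  Position 2 ('b'): new char, reset run to 1
  Position 3 ('a'): new char, reset run to 1
  Position 4 ('a'): continues run of 'a', length=2
  Position 5 ('a'): continues run of 'a', length=3
  Position 6 ('c'): new char, reset run to 1
  Position 7 ('a'): new char, reset run to 1
  Position 8 ('c'): new char, reset run to 1
  Position 9 ('b'): new char, reset run to 1
  Position 10 ('b'): continues run of 'b', length=2
  Position 11 ('c'): new char, reset run to 1
  Position 12 ('b'): new char, reset run to 1
Longest run: 'a' with length 3

3


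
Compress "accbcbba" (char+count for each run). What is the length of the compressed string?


Input: accbcbba
Runs:
  'a' x 1 => "a1"
  'c' x 2 => "c2"
  'b' x 1 => "b1"
  'c' x 1 => "c1"
  'b' x 2 => "b2"
  'a' x 1 => "a1"
Compressed: "a1c2b1c1b2a1"
Compressed length: 12

12


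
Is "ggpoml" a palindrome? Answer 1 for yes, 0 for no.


Input: ggpoml
Reversed: lmopgg
  Compare pos 0 ('g') with pos 5 ('l'): MISMATCH
  Compare pos 1 ('g') with pos 4 ('m'): MISMATCH
  Compare pos 2 ('p') with pos 3 ('o'): MISMATCH
Result: not a palindrome

0


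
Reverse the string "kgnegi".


Input: kgnegi
Reading characters right to left:
  Position 5: 'i'
  Position 4: 'g'
  Position 3: 'e'
  Position 2: 'n'
  Position 1: 'g'
  Position 0: 'k'
Reversed: igengk

igengk


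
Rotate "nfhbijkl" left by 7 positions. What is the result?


Input: "nfhbijkl", rotate left by 7
First 7 characters: "nfhbijk"
Remaining characters: "l"
Concatenate remaining + first: "l" + "nfhbijk" = "lnfhbijk"

lnfhbijk


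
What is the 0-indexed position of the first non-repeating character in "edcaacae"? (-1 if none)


Input: edcaacae
Character frequencies:
  'a': 3
  'c': 2
  'd': 1
  'e': 2
Scanning left to right for freq == 1:
  Position 0 ('e'): freq=2, skip
  Position 1 ('d'): unique! => answer = 1

1


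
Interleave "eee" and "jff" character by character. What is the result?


Interleaving "eee" and "jff":
  Position 0: 'e' from first, 'j' from second => "ej"
  Position 1: 'e' from first, 'f' from second => "ef"
  Position 2: 'e' from first, 'f' from second => "ef"
Result: ejefef

ejefef


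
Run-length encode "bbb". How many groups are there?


Input: bbb
Scanning for consecutive runs:
  Group 1: 'b' x 3 (positions 0-2)
Total groups: 1

1


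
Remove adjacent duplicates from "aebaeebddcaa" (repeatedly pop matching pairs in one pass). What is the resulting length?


Input: aebaeebddcaa
Stack-based adjacent duplicate removal:
  Read 'a': push. Stack: a
  Read 'e': push. Stack: ae
  Read 'b': push. Stack: aeb
  Read 'a': push. Stack: aeba
  Read 'e': push. Stack: aebae
  Read 'e': matches stack top 'e' => pop. Stack: aeba
  Read 'b': push. Stack: aebab
  Read 'd': push. Stack: aebabd
  Read 'd': matches stack top 'd' => pop. Stack: aebab
  Read 'c': push. Stack: aebabc
  Read 'a': push. Stack: aebabca
  Read 'a': matches stack top 'a' => pop. Stack: aebabc
Final stack: "aebabc" (length 6)

6


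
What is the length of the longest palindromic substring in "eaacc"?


Input: "eaacc"
Checking substrings for palindromes:
  [1:3] "aa" (len 2) => palindrome
  [3:5] "cc" (len 2) => palindrome
Longest palindromic substring: "aa" with length 2

2


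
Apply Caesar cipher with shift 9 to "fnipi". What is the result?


Caesar cipher: shift "fnipi" by 9
  'f' (pos 5) + 9 = pos 14 = 'o'
  'n' (pos 13) + 9 = pos 22 = 'w'
  'i' (pos 8) + 9 = pos 17 = 'r'
  'p' (pos 15) + 9 = pos 24 = 'y'
  'i' (pos 8) + 9 = pos 17 = 'r'
Result: owryr

owryr


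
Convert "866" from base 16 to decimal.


Input: "866" in base 16
Positional expansion:
  Digit '8' (value 8) x 16^2 = 2048
  Digit '6' (value 6) x 16^1 = 96
  Digit '6' (value 6) x 16^0 = 6
Sum = 2150

2150


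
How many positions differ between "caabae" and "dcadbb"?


Comparing "caabae" and "dcadbb" position by position:
  Position 0: 'c' vs 'd' => DIFFER
  Position 1: 'a' vs 'c' => DIFFER
  Position 2: 'a' vs 'a' => same
  Position 3: 'b' vs 'd' => DIFFER
  Position 4: 'a' vs 'b' => DIFFER
  Position 5: 'e' vs 'b' => DIFFER
Positions that differ: 5

5


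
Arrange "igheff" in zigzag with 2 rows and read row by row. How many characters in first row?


Zigzag "igheff" into 2 rows:
Placing characters:
  'i' => row 0
  'g' => row 1
  'h' => row 0
  'e' => row 1
  'f' => row 0
  'f' => row 1
Rows:
  Row 0: "ihf"
  Row 1: "gef"
First row length: 3

3


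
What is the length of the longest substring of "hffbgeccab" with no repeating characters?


Input: "hffbgeccab"
Sliding window (track last position of each char):
  Position 0 ('h'): window [0,0] length 1 -- new best
  Position 1 ('f'): window [0,1] length 2 -- new best
  Position 2 ('f'): repeat (last at 1), move window start to 2
  Position 2 ('f'): window [2,2] length 1
  Position 3 ('b'): window [2,3] length 2
  Position 4 ('g'): window [2,4] length 3 -- new best
  Position 5 ('e'): window [2,5] length 4 -- new best
  Position 6 ('c'): window [2,6] length 5 -- new best
  Position 7 ('c'): repeat (last at 6), move window start to 7
  Position 7 ('c'): window [7,7] length 1
  Position 8 ('a'): window [7,8] length 2
  Position 9 ('b'): window [7,9] length 3
Longest substring with no repeats: "fbgec" with length 5

5


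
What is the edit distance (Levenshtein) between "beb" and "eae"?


Computing edit distance: "beb" -> "eae"
DP table:
           e    a    e
      0    1    2    3
  b   1    1    2    3
  e   2    1    2    2
  b   3    2    2    3
Edit distance = dp[3][3] = 3

3


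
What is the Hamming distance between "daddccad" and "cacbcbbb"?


Comparing "daddccad" and "cacbcbbb" position by position:
  Position 0: 'd' vs 'c' => differ
  Position 1: 'a' vs 'a' => same
  Position 2: 'd' vs 'c' => differ
  Position 3: 'd' vs 'b' => differ
  Position 4: 'c' vs 'c' => same
  Position 5: 'c' vs 'b' => differ
  Position 6: 'a' vs 'b' => differ
  Position 7: 'd' vs 'b' => differ
Total differences (Hamming distance): 6

6


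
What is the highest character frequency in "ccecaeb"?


Input: ccecaeb
Character counts:
  'a': 1
  'b': 1
  'c': 3
  'e': 2
Maximum frequency: 3

3


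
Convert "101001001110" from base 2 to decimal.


Input: "101001001110" in base 2
Positional expansion:
  Digit '1' (value 1) x 2^11 = 2048
  Digit '0' (value 0) x 2^10 = 0
  Digit '1' (value 1) x 2^9 = 512
  Digit '0' (value 0) x 2^8 = 0
  Digit '0' (value 0) x 2^7 = 0
  Digit '1' (value 1) x 2^6 = 64
  Digit '0' (value 0) x 2^5 = 0
  Digit '0' (value 0) x 2^4 = 0
  Digit '1' (value 1) x 2^3 = 8
  Digit '1' (value 1) x 2^2 = 4
  Digit '1' (value 1) x 2^1 = 2
  Digit '0' (value 0) x 2^0 = 0
Sum = 2638

2638


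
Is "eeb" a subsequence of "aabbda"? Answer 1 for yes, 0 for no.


Check if "eeb" is a subsequence of "aabbda"
Greedy scan:
  Position 0 ('a'): no match needed
  Position 1 ('a'): no match needed
  Position 2 ('b'): no match needed
  Position 3 ('b'): no match needed
  Position 4 ('d'): no match needed
  Position 5 ('a'): no match needed
Only matched 0/3 characters => not a subsequence

0


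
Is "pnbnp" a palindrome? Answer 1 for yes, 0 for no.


Input: pnbnp
Reversed: pnbnp
  Compare pos 0 ('p') with pos 4 ('p'): match
  Compare pos 1 ('n') with pos 3 ('n'): match
Result: palindrome

1


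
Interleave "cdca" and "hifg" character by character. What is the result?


Interleaving "cdca" and "hifg":
  Position 0: 'c' from first, 'h' from second => "ch"
  Position 1: 'd' from first, 'i' from second => "di"
  Position 2: 'c' from first, 'f' from second => "cf"
  Position 3: 'a' from first, 'g' from second => "ag"
Result: chdicfag

chdicfag


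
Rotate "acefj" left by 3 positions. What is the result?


Input: "acefj", rotate left by 3
First 3 characters: "ace"
Remaining characters: "fj"
Concatenate remaining + first: "fj" + "ace" = "fjace"

fjace


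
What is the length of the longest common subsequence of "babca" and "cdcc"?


LCS of "babca" and "cdcc"
DP table:
           c    d    c    c
      0    0    0    0    0
  b   0    0    0    0    0
  a   0    0    0    0    0
  b   0    0    0    0    0
  c   0    1    1    1    1
  a   0    1    1    1    1
LCS length = dp[5][4] = 1

1


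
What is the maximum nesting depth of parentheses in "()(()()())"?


Input: "()(()()())"
Tracking depth:
  Position 0 '(': depth becomes 1
  Position 1 ')': depth becomes 0
  Position 2 '(': depth becomes 1
  Position 3 '(': depth becomes 2
  Position 4 ')': depth becomes 1
  Position 5 '(': depth becomes 2
  Position 6 ')': depth becomes 1
  Position 7 '(': depth becomes 2
  Position 8 ')': depth becomes 1
  Position 9 ')': depth becomes 0
Maximum depth reached: 2

2


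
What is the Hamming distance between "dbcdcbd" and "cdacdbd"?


Comparing "dbcdcbd" and "cdacdbd" position by position:
  Position 0: 'd' vs 'c' => differ
  Position 1: 'b' vs 'd' => differ
  Position 2: 'c' vs 'a' => differ
  Position 3: 'd' vs 'c' => differ
  Position 4: 'c' vs 'd' => differ
  Position 5: 'b' vs 'b' => same
  Position 6: 'd' vs 'd' => same
Total differences (Hamming distance): 5

5


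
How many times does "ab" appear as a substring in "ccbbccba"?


Searching for "ab" in "ccbbccba"
Scanning each position:
  Position 0: "cc" => no
  Position 1: "cb" => no
  Position 2: "bb" => no
  Position 3: "bc" => no
  Position 4: "cc" => no
  Position 5: "cb" => no
  Position 6: "ba" => no
Total occurrences: 0

0


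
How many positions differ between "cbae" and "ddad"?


Comparing "cbae" and "ddad" position by position:
  Position 0: 'c' vs 'd' => DIFFER
  Position 1: 'b' vs 'd' => DIFFER
  Position 2: 'a' vs 'a' => same
  Position 3: 'e' vs 'd' => DIFFER
Positions that differ: 3

3


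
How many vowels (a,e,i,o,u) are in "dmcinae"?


Input: dmcinae
Checking each character:
  'd' at position 0: consonant
  'm' at position 1: consonant
  'c' at position 2: consonant
  'i' at position 3: vowel (running total: 1)
  'n' at position 4: consonant
  'a' at position 5: vowel (running total: 2)
  'e' at position 6: vowel (running total: 3)
Total vowels: 3

3


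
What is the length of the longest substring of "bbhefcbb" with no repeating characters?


Input: "bbhefcbb"
Sliding window (track last position of each char):
  Position 0 ('b'): window [0,0] length 1 -- new best
  Position 1 ('b'): repeat (last at 0), move window start to 1
  Position 1 ('b'): window [1,1] length 1
  Position 2 ('h'): window [1,2] length 2 -- new best
  Position 3 ('e'): window [1,3] length 3 -- new best
  Position 4 ('f'): window [1,4] length 4 -- new best
  Position 5 ('c'): window [1,5] length 5 -- new best
  Position 6 ('b'): repeat (last at 1), move window start to 2
  Position 6 ('b'): window [2,6] length 5
  Position 7 ('b'): repeat (last at 6), move window start to 7
  Position 7 ('b'): window [7,7] length 1
Longest substring with no repeats: "bhefc" with length 5

5


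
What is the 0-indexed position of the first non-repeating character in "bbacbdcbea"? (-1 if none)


Input: bbacbdcbea
Character frequencies:
  'a': 2
  'b': 4
  'c': 2
  'd': 1
  'e': 1
Scanning left to right for freq == 1:
  Position 0 ('b'): freq=4, skip
  Position 1 ('b'): freq=4, skip
  Position 2 ('a'): freq=2, skip
  Position 3 ('c'): freq=2, skip
  Position 4 ('b'): freq=4, skip
  Position 5 ('d'): unique! => answer = 5

5


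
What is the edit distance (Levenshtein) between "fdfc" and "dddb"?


Computing edit distance: "fdfc" -> "dddb"
DP table:
           d    d    d    b
      0    1    2    3    4
  f   1    1    2    3    4
  d   2    1    1    2    3
  f   3    2    2    2    3
  c   4    3    3    3    3
Edit distance = dp[4][4] = 3

3


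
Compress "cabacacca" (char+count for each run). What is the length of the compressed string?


Input: cabacacca
Runs:
  'c' x 1 => "c1"
  'a' x 1 => "a1"
  'b' x 1 => "b1"
  'a' x 1 => "a1"
  'c' x 1 => "c1"
  'a' x 1 => "a1"
  'c' x 2 => "c2"
  'a' x 1 => "a1"
Compressed: "c1a1b1a1c1a1c2a1"
Compressed length: 16

16


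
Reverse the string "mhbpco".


Input: mhbpco
Reading characters right to left:
  Position 5: 'o'
  Position 4: 'c'
  Position 3: 'p'
  Position 2: 'b'
  Position 1: 'h'
  Position 0: 'm'
Reversed: ocpbhm

ocpbhm


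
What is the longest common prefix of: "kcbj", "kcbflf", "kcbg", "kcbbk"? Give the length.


Words: kcbj, kcbflf, kcbg, kcbbk
  Position 0: all 'k' => match
  Position 1: all 'c' => match
  Position 2: all 'b' => match
  Position 3: ('j', 'f', 'g', 'b') => mismatch, stop
LCP = "kcb" (length 3)

3


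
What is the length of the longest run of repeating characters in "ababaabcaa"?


Input: "ababaabcaa"
Scanning for longest run:
  Position 1 ('b'): new char, reset run to 1
  Position 2 ('a'): new char, reset run to 1
  Position 3 ('b'): new char, reset run to 1
  Position 4 ('a'): new char, reset run to 1
  Position 5 ('a'): continues run of 'a', length=2
  Position 6 ('b'): new char, reset run to 1
  Position 7 ('c'): new char, reset run to 1
  Position 8 ('a'): new char, reset run to 1
  Position 9 ('a'): continues run of 'a', length=2
Longest run: 'a' with length 2

2


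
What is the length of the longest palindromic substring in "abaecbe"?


Input: "abaecbe"
Checking substrings for palindromes:
  [0:3] "aba" (len 3) => palindrome
Longest palindromic substring: "aba" with length 3

3


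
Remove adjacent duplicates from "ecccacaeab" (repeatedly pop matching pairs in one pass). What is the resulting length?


Input: ecccacaeab
Stack-based adjacent duplicate removal:
  Read 'e': push. Stack: e
  Read 'c': push. Stack: ec
  Read 'c': matches stack top 'c' => pop. Stack: e
  Read 'c': push. Stack: ec
  Read 'a': push. Stack: eca
  Read 'c': push. Stack: ecac
  Read 'a': push. Stack: ecaca
  Read 'e': push. Stack: ecacae
  Read 'a': push. Stack: ecacaea
  Read 'b': push. Stack: ecacaeab
Final stack: "ecacaeab" (length 8)

8


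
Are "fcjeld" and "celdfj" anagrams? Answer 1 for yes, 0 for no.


Strings: "fcjeld", "celdfj"
Sorted first:  cdefjl
Sorted second: cdefjl
Sorted forms match => anagrams

1


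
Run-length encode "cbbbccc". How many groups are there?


Input: cbbbccc
Scanning for consecutive runs:
  Group 1: 'c' x 1 (positions 0-0)
  Group 2: 'b' x 3 (positions 1-3)
  Group 3: 'c' x 3 (positions 4-6)
Total groups: 3

3


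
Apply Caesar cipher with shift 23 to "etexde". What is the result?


Caesar cipher: shift "etexde" by 23
  'e' (pos 4) + 23 = pos 1 = 'b'
  't' (pos 19) + 23 = pos 16 = 'q'
  'e' (pos 4) + 23 = pos 1 = 'b'
  'x' (pos 23) + 23 = pos 20 = 'u'
  'd' (pos 3) + 23 = pos 0 = 'a'
  'e' (pos 4) + 23 = pos 1 = 'b'
Result: bqbuab

bqbuab


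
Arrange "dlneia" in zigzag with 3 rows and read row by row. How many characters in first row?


Zigzag "dlneia" into 3 rows:
Placing characters:
  'd' => row 0
  'l' => row 1
  'n' => row 2
  'e' => row 1
  'i' => row 0
  'a' => row 1
Rows:
  Row 0: "di"
  Row 1: "lea"
  Row 2: "n"
First row length: 2

2


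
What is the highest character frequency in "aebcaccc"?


Input: aebcaccc
Character counts:
  'a': 2
  'b': 1
  'c': 4
  'e': 1
Maximum frequency: 4

4


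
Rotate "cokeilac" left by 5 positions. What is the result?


Input: "cokeilac", rotate left by 5
First 5 characters: "cokei"
Remaining characters: "lac"
Concatenate remaining + first: "lac" + "cokei" = "laccokei"

laccokei


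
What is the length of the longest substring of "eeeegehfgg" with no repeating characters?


Input: "eeeegehfgg"
Sliding window (track last position of each char):
  Position 0 ('e'): window [0,0] length 1 -- new best
  Position 1 ('e'): repeat (last at 0), move window start to 1
  Position 1 ('e'): window [1,1] length 1
  Position 2 ('e'): repeat (last at 1), move window start to 2
  Position 2 ('e'): window [2,2] length 1
  Position 3 ('e'): repeat (last at 2), move window start to 3
  Position 3 ('e'): window [3,3] length 1
  Position 4 ('g'): window [3,4] length 2 -- new best
  Position 5 ('e'): repeat (last at 3), move window start to 4
  Position 5 ('e'): window [4,5] length 2
  Position 6 ('h'): window [4,6] length 3 -- new best
  Position 7 ('f'): window [4,7] length 4 -- new best
  Position 8 ('g'): repeat (last at 4), move window start to 5
  Position 8 ('g'): window [5,8] length 4
  Position 9 ('g'): repeat (last at 8), move window start to 9
  Position 9 ('g'): window [9,9] length 1
Longest substring with no repeats: "gehf" with length 4

4


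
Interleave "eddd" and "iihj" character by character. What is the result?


Interleaving "eddd" and "iihj":
  Position 0: 'e' from first, 'i' from second => "ei"
  Position 1: 'd' from first, 'i' from second => "di"
  Position 2: 'd' from first, 'h' from second => "dh"
  Position 3: 'd' from first, 'j' from second => "dj"
Result: eididhdj

eididhdj


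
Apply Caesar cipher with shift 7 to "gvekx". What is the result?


Caesar cipher: shift "gvekx" by 7
  'g' (pos 6) + 7 = pos 13 = 'n'
  'v' (pos 21) + 7 = pos 2 = 'c'
  'e' (pos 4) + 7 = pos 11 = 'l'
  'k' (pos 10) + 7 = pos 17 = 'r'
  'x' (pos 23) + 7 = pos 4 = 'e'
Result: nclre

nclre


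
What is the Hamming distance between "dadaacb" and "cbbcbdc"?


Comparing "dadaacb" and "cbbcbdc" position by position:
  Position 0: 'd' vs 'c' => differ
  Position 1: 'a' vs 'b' => differ
  Position 2: 'd' vs 'b' => differ
  Position 3: 'a' vs 'c' => differ
  Position 4: 'a' vs 'b' => differ
  Position 5: 'c' vs 'd' => differ
  Position 6: 'b' vs 'c' => differ
Total differences (Hamming distance): 7

7


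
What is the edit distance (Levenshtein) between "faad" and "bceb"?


Computing edit distance: "faad" -> "bceb"
DP table:
           b    c    e    b
      0    1    2    3    4
  f   1    1    2    3    4
  a   2    2    2    3    4
  a   3    3    3    3    4
  d   4    4    4    4    4
Edit distance = dp[4][4] = 4

4


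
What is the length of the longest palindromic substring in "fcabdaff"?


Input: "fcabdaff"
Checking substrings for palindromes:
  [6:8] "ff" (len 2) => palindrome
Longest palindromic substring: "ff" with length 2

2


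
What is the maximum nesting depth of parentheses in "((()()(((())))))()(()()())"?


Input: "((()()(((())))))()(()()())"
Tracking depth:
  Position 0 '(': depth becomes 1
  Position 1 '(': depth becomes 2
  Position 2 '(': depth becomes 3
  Position 3 ')': depth becomes 2
  Position 4 '(': depth becomes 3
  Position 5 ')': depth becomes 2
  Position 6 '(': depth becomes 3
  Position 7 '(': depth becomes 4
  Position 8 '(': depth becomes 5
  Position 9 '(': depth becomes 6
  Position 10 ')': depth becomes 5
  Position 11 ')': depth becomes 4
  Position 12 ')': depth becomes 3
  Position 13 ')': depth becomes 2
  Position 14 ')': depth becomes 1
  Position 15 ')': depth becomes 0
  Position 16 '(': depth becomes 1
  Position 17 ')': depth becomes 0
  Position 18 '(': depth becomes 1
  Position 19 '(': depth becomes 2
  Position 20 ')': depth becomes 1
  Position 21 '(': depth becomes 2
  Position 22 ')': depth becomes 1
  Position 23 '(': depth becomes 2
  Position 24 ')': depth becomes 1
  Position 25 ')': depth becomes 0
Maximum depth reached: 6

6


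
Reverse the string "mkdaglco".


Input: mkdaglco
Reading characters right to left:
  Position 7: 'o'
  Position 6: 'c'
  Position 5: 'l'
  Position 4: 'g'
  Position 3: 'a'
  Position 2: 'd'
  Position 1: 'k'
  Position 0: 'm'
Reversed: oclgadkm

oclgadkm


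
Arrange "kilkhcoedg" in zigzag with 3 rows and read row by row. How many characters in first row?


Zigzag "kilkhcoedg" into 3 rows:
Placing characters:
  'k' => row 0
  'i' => row 1
  'l' => row 2
  'k' => row 1
  'h' => row 0
  'c' => row 1
  'o' => row 2
  'e' => row 1
  'd' => row 0
  'g' => row 1
Rows:
  Row 0: "khd"
  Row 1: "ikceg"
  Row 2: "lo"
First row length: 3

3


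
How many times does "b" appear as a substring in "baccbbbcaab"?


Searching for "b" in "baccbbbcaab"
Scanning each position:
  Position 0: "b" => MATCH
  Position 1: "a" => no
  Position 2: "c" => no
  Position 3: "c" => no
  Position 4: "b" => MATCH
  Position 5: "b" => MATCH
  Position 6: "b" => MATCH
  Position 7: "c" => no
  Position 8: "a" => no
  Position 9: "a" => no
  Position 10: "b" => MATCH
Total occurrences: 5

5


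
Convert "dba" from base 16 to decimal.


Input: "dba" in base 16
Positional expansion:
  Digit 'd' (value 13) x 16^2 = 3328
  Digit 'b' (value 11) x 16^1 = 176
  Digit 'a' (value 10) x 16^0 = 10
Sum = 3514

3514


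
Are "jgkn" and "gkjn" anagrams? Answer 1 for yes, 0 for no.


Strings: "jgkn", "gkjn"
Sorted first:  gjkn
Sorted second: gjkn
Sorted forms match => anagrams

1


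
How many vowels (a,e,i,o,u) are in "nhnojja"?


Input: nhnojja
Checking each character:
  'n' at position 0: consonant
  'h' at position 1: consonant
  'n' at position 2: consonant
  'o' at position 3: vowel (running total: 1)
  'j' at position 4: consonant
  'j' at position 5: consonant
  'a' at position 6: vowel (running total: 2)
Total vowels: 2

2


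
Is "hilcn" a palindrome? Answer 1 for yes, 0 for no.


Input: hilcn
Reversed: nclih
  Compare pos 0 ('h') with pos 4 ('n'): MISMATCH
  Compare pos 1 ('i') with pos 3 ('c'): MISMATCH
Result: not a palindrome

0


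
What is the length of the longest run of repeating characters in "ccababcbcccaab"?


Input: "ccababcbcccaab"
Scanning for longest run:
  Position 1 ('c'): continues run of 'c', length=2
  Position 2 ('a'): new char, reset run to 1
  Position 3 ('b'): new char, reset run to 1
  Position 4 ('a'): new char, reset run to 1
  Position 5 ('b'): new char, reset run to 1
  Position 6 ('c'): new char, reset run to 1
  Position 7 ('b'): new char, reset run to 1
  Position 8 ('c'): new char, reset run to 1
  Position 9 ('c'): continues run of 'c', length=2
  Position 10 ('c'): continues run of 'c', length=3
  Position 11 ('a'): new char, reset run to 1
  Position 12 ('a'): continues run of 'a', length=2
  Position 13 ('b'): new char, reset run to 1
Longest run: 'c' with length 3

3


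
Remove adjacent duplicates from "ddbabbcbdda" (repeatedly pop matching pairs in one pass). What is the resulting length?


Input: ddbabbcbdda
Stack-based adjacent duplicate removal:
  Read 'd': push. Stack: d
  Read 'd': matches stack top 'd' => pop. Stack: (empty)
  Read 'b': push. Stack: b
  Read 'a': push. Stack: ba
  Read 'b': push. Stack: bab
  Read 'b': matches stack top 'b' => pop. Stack: ba
  Read 'c': push. Stack: bac
  Read 'b': push. Stack: bacb
  Read 'd': push. Stack: bacbd
  Read 'd': matches stack top 'd' => pop. Stack: bacb
  Read 'a': push. Stack: bacba
Final stack: "bacba" (length 5)

5


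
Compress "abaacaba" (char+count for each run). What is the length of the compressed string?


Input: abaacaba
Runs:
  'a' x 1 => "a1"
  'b' x 1 => "b1"
  'a' x 2 => "a2"
  'c' x 1 => "c1"
  'a' x 1 => "a1"
  'b' x 1 => "b1"
  'a' x 1 => "a1"
Compressed: "a1b1a2c1a1b1a1"
Compressed length: 14

14


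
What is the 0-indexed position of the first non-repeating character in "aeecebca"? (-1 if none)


Input: aeecebca
Character frequencies:
  'a': 2
  'b': 1
  'c': 2
  'e': 3
Scanning left to right for freq == 1:
  Position 0 ('a'): freq=2, skip
  Position 1 ('e'): freq=3, skip
  Position 2 ('e'): freq=3, skip
  Position 3 ('c'): freq=2, skip
  Position 4 ('e'): freq=3, skip
  Position 5 ('b'): unique! => answer = 5

5


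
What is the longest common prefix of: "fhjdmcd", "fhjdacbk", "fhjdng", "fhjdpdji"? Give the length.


Words: fhjdmcd, fhjdacbk, fhjdng, fhjdpdji
  Position 0: all 'f' => match
  Position 1: all 'h' => match
  Position 2: all 'j' => match
  Position 3: all 'd' => match
  Position 4: ('m', 'a', 'n', 'p') => mismatch, stop
LCP = "fhjd" (length 4)

4


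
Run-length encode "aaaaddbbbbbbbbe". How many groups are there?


Input: aaaaddbbbbbbbbe
Scanning for consecutive runs:
  Group 1: 'a' x 4 (positions 0-3)
  Group 2: 'd' x 2 (positions 4-5)
  Group 3: 'b' x 8 (positions 6-13)
  Group 4: 'e' x 1 (positions 14-14)
Total groups: 4

4


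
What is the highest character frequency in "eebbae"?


Input: eebbae
Character counts:
  'a': 1
  'b': 2
  'e': 3
Maximum frequency: 3

3


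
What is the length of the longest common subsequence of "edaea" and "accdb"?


LCS of "edaea" and "accdb"
DP table:
           a    c    c    d    b
      0    0    0    0    0    0
  e   0    0    0    0    0    0
  d   0    0    0    0    1    1
  a   0    1    1    1    1    1
  e   0    1    1    1    1    1
  a   0    1    1    1    1    1
LCS length = dp[5][5] = 1

1


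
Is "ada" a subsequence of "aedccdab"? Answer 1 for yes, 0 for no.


Check if "ada" is a subsequence of "aedccdab"
Greedy scan:
  Position 0 ('a'): matches sub[0] = 'a'
  Position 1 ('e'): no match needed
  Position 2 ('d'): matches sub[1] = 'd'
  Position 3 ('c'): no match needed
  Position 4 ('c'): no match needed
  Position 5 ('d'): no match needed
  Position 6 ('a'): matches sub[2] = 'a'
  Position 7 ('b'): no match needed
All 3 characters matched => is a subsequence

1


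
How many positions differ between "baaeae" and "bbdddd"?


Comparing "baaeae" and "bbdddd" position by position:
  Position 0: 'b' vs 'b' => same
  Position 1: 'a' vs 'b' => DIFFER
  Position 2: 'a' vs 'd' => DIFFER
  Position 3: 'e' vs 'd' => DIFFER
  Position 4: 'a' vs 'd' => DIFFER
  Position 5: 'e' vs 'd' => DIFFER
Positions that differ: 5

5


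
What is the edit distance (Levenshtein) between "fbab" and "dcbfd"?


Computing edit distance: "fbab" -> "dcbfd"
DP table:
           d    c    b    f    d
      0    1    2    3    4    5
  f   1    1    2    3    3    4
  b   2    2    2    2    3    4
  a   3    3    3    3    3    4
  b   4    4    4    3    4    4
Edit distance = dp[4][5] = 4

4


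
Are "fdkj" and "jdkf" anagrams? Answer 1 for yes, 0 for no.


Strings: "fdkj", "jdkf"
Sorted first:  dfjk
Sorted second: dfjk
Sorted forms match => anagrams

1


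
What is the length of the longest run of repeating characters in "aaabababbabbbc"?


Input: "aaabababbabbbc"
Scanning for longest run:
  Position 1 ('a'): continues run of 'a', length=2
  Position 2 ('a'): continues run of 'a', length=3
  Position 3 ('b'): new char, reset run to 1
  Position 4 ('a'): new char, reset run to 1
  Position 5 ('b'): new char, reset run to 1
  Position 6 ('a'): new char, reset run to 1
  Position 7 ('b'): new char, reset run to 1
  Position 8 ('b'): continues run of 'b', length=2
  Position 9 ('a'): new char, reset run to 1
  Position 10 ('b'): new char, reset run to 1
  Position 11 ('b'): continues run of 'b', length=2
  Position 12 ('b'): continues run of 'b', length=3
  Position 13 ('c'): new char, reset run to 1
Longest run: 'a' with length 3

3


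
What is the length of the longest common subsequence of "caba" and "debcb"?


LCS of "caba" and "debcb"
DP table:
           d    e    b    c    b
      0    0    0    0    0    0
  c   0    0    0    0    1    1
  a   0    0    0    0    1    1
  b   0    0    0    1    1    2
  a   0    0    0    1    1    2
LCS length = dp[4][5] = 2

2


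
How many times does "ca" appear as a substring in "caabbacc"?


Searching for "ca" in "caabbacc"
Scanning each position:
  Position 0: "ca" => MATCH
  Position 1: "aa" => no
  Position 2: "ab" => no
  Position 3: "bb" => no
  Position 4: "ba" => no
  Position 5: "ac" => no
  Position 6: "cc" => no
Total occurrences: 1

1


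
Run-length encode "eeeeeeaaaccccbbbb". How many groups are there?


Input: eeeeeeaaaccccbbbb
Scanning for consecutive runs:
  Group 1: 'e' x 6 (positions 0-5)
  Group 2: 'a' x 3 (positions 6-8)
  Group 3: 'c' x 4 (positions 9-12)
  Group 4: 'b' x 4 (positions 13-16)
Total groups: 4

4


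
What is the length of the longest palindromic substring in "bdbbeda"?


Input: "bdbbeda"
Checking substrings for palindromes:
  [0:3] "bdb" (len 3) => palindrome
  [2:4] "bb" (len 2) => palindrome
Longest palindromic substring: "bdb" with length 3

3


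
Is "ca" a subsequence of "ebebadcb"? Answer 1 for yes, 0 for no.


Check if "ca" is a subsequence of "ebebadcb"
Greedy scan:
  Position 0 ('e'): no match needed
  Position 1 ('b'): no match needed
  Position 2 ('e'): no match needed
  Position 3 ('b'): no match needed
  Position 4 ('a'): no match needed
  Position 5 ('d'): no match needed
  Position 6 ('c'): matches sub[0] = 'c'
  Position 7 ('b'): no match needed
Only matched 1/2 characters => not a subsequence

0


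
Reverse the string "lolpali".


Input: lolpali
Reading characters right to left:
  Position 6: 'i'
  Position 5: 'l'
  Position 4: 'a'
  Position 3: 'p'
  Position 2: 'l'
  Position 1: 'o'
  Position 0: 'l'
Reversed: ilaplol

ilaplol


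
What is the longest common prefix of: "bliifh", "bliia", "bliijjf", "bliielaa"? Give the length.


Words: bliifh, bliia, bliijjf, bliielaa
  Position 0: all 'b' => match
  Position 1: all 'l' => match
  Position 2: all 'i' => match
  Position 3: all 'i' => match
  Position 4: ('f', 'a', 'j', 'e') => mismatch, stop
LCP = "blii" (length 4)

4


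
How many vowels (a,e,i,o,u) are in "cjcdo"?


Input: cjcdo
Checking each character:
  'c' at position 0: consonant
  'j' at position 1: consonant
  'c' at position 2: consonant
  'd' at position 3: consonant
  'o' at position 4: vowel (running total: 1)
Total vowels: 1

1


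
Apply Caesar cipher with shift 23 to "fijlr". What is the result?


Caesar cipher: shift "fijlr" by 23
  'f' (pos 5) + 23 = pos 2 = 'c'
  'i' (pos 8) + 23 = pos 5 = 'f'
  'j' (pos 9) + 23 = pos 6 = 'g'
  'l' (pos 11) + 23 = pos 8 = 'i'
  'r' (pos 17) + 23 = pos 14 = 'o'
Result: cfgio

cfgio


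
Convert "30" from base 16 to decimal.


Input: "30" in base 16
Positional expansion:
  Digit '3' (value 3) x 16^1 = 48
  Digit '0' (value 0) x 16^0 = 0
Sum = 48

48


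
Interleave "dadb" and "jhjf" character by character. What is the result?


Interleaving "dadb" and "jhjf":
  Position 0: 'd' from first, 'j' from second => "dj"
  Position 1: 'a' from first, 'h' from second => "ah"
  Position 2: 'd' from first, 'j' from second => "dj"
  Position 3: 'b' from first, 'f' from second => "bf"
Result: djahdjbf

djahdjbf


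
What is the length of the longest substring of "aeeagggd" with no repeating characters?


Input: "aeeagggd"
Sliding window (track last position of each char):
  Position 0 ('a'): window [0,0] length 1 -- new best
  Position 1 ('e'): window [0,1] length 2 -- new best
  Position 2 ('e'): repeat (last at 1), move window start to 2
  Position 2 ('e'): window [2,2] length 1
  Position 3 ('a'): window [2,3] length 2
  Position 4 ('g'): window [2,4] length 3 -- new best
  Position 5 ('g'): repeat (last at 4), move window start to 5
  Position 5 ('g'): window [5,5] length 1
  Position 6 ('g'): repeat (last at 5), move window start to 6
  Position 6 ('g'): window [6,6] length 1
  Position 7 ('d'): window [6,7] length 2
Longest substring with no repeats: "eag" with length 3

3


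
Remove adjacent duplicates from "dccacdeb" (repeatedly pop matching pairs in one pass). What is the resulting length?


Input: dccacdeb
Stack-based adjacent duplicate removal:
  Read 'd': push. Stack: d
  Read 'c': push. Stack: dc
  Read 'c': matches stack top 'c' => pop. Stack: d
  Read 'a': push. Stack: da
  Read 'c': push. Stack: dac
  Read 'd': push. Stack: dacd
  Read 'e': push. Stack: dacde
  Read 'b': push. Stack: dacdeb
Final stack: "dacdeb" (length 6)

6


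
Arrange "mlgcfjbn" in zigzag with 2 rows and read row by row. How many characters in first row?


Zigzag "mlgcfjbn" into 2 rows:
Placing characters:
  'm' => row 0
  'l' => row 1
  'g' => row 0
  'c' => row 1
  'f' => row 0
  'j' => row 1
  'b' => row 0
  'n' => row 1
Rows:
  Row 0: "mgfb"
  Row 1: "lcjn"
First row length: 4

4


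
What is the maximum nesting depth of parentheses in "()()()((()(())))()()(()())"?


Input: "()()()((()(())))()()(()())"
Tracking depth:
  Position 0 '(': depth becomes 1
  Position 1 ')': depth becomes 0
  Position 2 '(': depth becomes 1
  Position 3 ')': depth becomes 0
  Position 4 '(': depth becomes 1
  Position 5 ')': depth becomes 0
  Position 6 '(': depth becomes 1
  Position 7 '(': depth becomes 2
  Position 8 '(': depth becomes 3
  Position 9 ')': depth becomes 2
  Position 10 '(': depth becomes 3
  Position 11 '(': depth becomes 4
  Position 12 ')': depth becomes 3
  Position 13 ')': depth becomes 2
  Position 14 ')': depth becomes 1
  Position 15 ')': depth becomes 0
  Position 16 '(': depth becomes 1
  Position 17 ')': depth becomes 0
  Position 18 '(': depth becomes 1
  Position 19 ')': depth becomes 0
  Position 20 '(': depth becomes 1
  Position 21 '(': depth becomes 2
  Position 22 ')': depth becomes 1
  Position 23 '(': depth becomes 2
  Position 24 ')': depth becomes 1
  Position 25 ')': depth becomes 0
Maximum depth reached: 4

4


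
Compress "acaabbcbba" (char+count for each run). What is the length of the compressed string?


Input: acaabbcbba
Runs:
  'a' x 1 => "a1"
  'c' x 1 => "c1"
  'a' x 2 => "a2"
  'b' x 2 => "b2"
  'c' x 1 => "c1"
  'b' x 2 => "b2"
  'a' x 1 => "a1"
Compressed: "a1c1a2b2c1b2a1"
Compressed length: 14

14


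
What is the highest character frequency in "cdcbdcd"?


Input: cdcbdcd
Character counts:
  'b': 1
  'c': 3
  'd': 3
Maximum frequency: 3

3


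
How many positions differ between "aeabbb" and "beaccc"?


Comparing "aeabbb" and "beaccc" position by position:
  Position 0: 'a' vs 'b' => DIFFER
  Position 1: 'e' vs 'e' => same
  Position 2: 'a' vs 'a' => same
  Position 3: 'b' vs 'c' => DIFFER
  Position 4: 'b' vs 'c' => DIFFER
  Position 5: 'b' vs 'c' => DIFFER
Positions that differ: 4

4


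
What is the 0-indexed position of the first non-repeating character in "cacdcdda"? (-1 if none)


Input: cacdcdda
Character frequencies:
  'a': 2
  'c': 3
  'd': 3
Scanning left to right for freq == 1:
  Position 0 ('c'): freq=3, skip
  Position 1 ('a'): freq=2, skip
  Position 2 ('c'): freq=3, skip
  Position 3 ('d'): freq=3, skip
  Position 4 ('c'): freq=3, skip
  Position 5 ('d'): freq=3, skip
  Position 6 ('d'): freq=3, skip
  Position 7 ('a'): freq=2, skip
  No unique character found => answer = -1

-1
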